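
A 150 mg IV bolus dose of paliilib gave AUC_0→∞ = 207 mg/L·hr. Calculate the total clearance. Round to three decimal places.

CL = 0.725 L/hr

CL = Dose_iv / AUC_0→∞
   = 150 / 207 = 0.724638 L/hr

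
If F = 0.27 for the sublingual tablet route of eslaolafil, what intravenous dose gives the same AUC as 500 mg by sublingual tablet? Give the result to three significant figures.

D_iv = 135 mg

Systemic exposure from an extravascular dose = F × D_ev, so the equivalent IV dose is F × D_ev.
D_iv = F × D_ev = 0.27 × 500 = 135 mg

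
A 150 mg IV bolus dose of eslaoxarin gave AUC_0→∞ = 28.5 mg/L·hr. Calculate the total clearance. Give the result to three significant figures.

CL = 5.26 L/hr

CL = Dose_iv / AUC_0→∞
   = 150 / 28.5 = 5.26316 L/hr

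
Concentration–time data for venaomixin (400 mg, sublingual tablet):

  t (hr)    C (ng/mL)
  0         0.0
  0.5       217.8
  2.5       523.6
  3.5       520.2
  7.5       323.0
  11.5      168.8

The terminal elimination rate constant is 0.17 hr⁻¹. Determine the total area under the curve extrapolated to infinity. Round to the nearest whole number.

Trapezoidal AUC_0→11.5:
  [0→0.5]: (0.0+217.8)/2 × 0.5 = 54.45
  [0.5→2.5]: (217.8+523.6)/2 × 2 = 741.4
  [2.5→3.5]: (523.6+520.2)/2 × 1 = 521.9
  [3.5→7.5]: (520.2+323.0)/2 × 4 = 1686.4
  [7.5→11.5]: (323.0+168.8)/2 × 4 = 983.6
  Sum = 3987.75 ng/mL·hr
Extrapolated tail: C_last / k_e = 168.8 / 0.17 = 992.941
AUC_0→∞ = 3987.75 + 992.941 = 4980.691 ng/mL·hr

AUC = 4981 ng/mL·hr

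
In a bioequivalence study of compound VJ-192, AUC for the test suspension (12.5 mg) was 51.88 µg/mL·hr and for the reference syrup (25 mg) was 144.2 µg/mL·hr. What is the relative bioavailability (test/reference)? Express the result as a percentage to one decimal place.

F_rel = (AUC_test/D_test) / (AUC_ref/D_ref)
      = (51.88/12.5) / (144.2/25)
      = 4.1504 / 5.768 = 0.7196 = 71.96%

F_rel = 72.0%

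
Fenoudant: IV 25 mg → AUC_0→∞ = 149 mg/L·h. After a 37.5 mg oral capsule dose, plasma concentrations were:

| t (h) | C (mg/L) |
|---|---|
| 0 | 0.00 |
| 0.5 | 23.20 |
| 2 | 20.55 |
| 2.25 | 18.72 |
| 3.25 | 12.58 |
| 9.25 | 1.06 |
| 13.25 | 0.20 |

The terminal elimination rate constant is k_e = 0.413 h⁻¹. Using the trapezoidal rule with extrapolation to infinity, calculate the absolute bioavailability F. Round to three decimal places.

Trapezoidal AUC_0→13.25 (oral capsule):
  [0→0.5]: (0.00+23.20)/2 × 0.5 = 5.8
  [0.5→2]: (23.20+20.55)/2 × 1.5 = 32.8125
  [2→2.25]: (20.55+18.72)/2 × 0.25 = 4.90875
  [2.25→3.25]: (18.72+12.58)/2 × 1 = 15.65
  [3.25→9.25]: (12.58+1.06)/2 × 6 = 40.92
  [9.25→13.25]: (1.06+0.20)/2 × 4 = 2.52
  Sum = 102.61125 mg/L·h
Tail: C_last/k_e = 0.20/0.413 = 0.484
AUC_0→∞ (oral capsule) = 102.61125 + 0.484 = 103.09525 mg/L·h
F = (AUC_ev/D_ev)/(AUC_iv/D_iv) = (103.09525/37.5)/(149/25) = 2.74921/5.96 = 0.4613

F = 0.461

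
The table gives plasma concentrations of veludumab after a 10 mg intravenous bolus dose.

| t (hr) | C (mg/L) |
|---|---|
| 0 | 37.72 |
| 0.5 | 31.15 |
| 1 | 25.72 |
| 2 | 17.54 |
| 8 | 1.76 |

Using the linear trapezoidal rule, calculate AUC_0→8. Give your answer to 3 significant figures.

Trapezoidal AUC_0→8:
  [0→0.5]: (37.72+31.15)/2 × 0.5 = 17.2175
  [0.5→1]: (31.15+25.72)/2 × 0.5 = 14.2175
  [1→2]: (25.72+17.54)/2 × 1 = 21.63
  [2→8]: (17.54+1.76)/2 × 6 = 57.9
  Sum = 110.965 mg/L·hr

AUC = 111 mg/L·hr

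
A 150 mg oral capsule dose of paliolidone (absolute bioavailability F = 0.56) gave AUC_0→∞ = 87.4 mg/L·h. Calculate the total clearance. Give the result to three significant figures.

CL = F × Dose / AUC_0→∞
   = 0.56 × 150 / 87.4 = 0.961098 L/h

CL = 0.961 L/h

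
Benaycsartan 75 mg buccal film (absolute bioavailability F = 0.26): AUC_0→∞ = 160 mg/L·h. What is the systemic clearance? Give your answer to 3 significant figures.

CL = F × Dose / AUC_0→∞
   = 0.26 × 75 / 160 = 0.121875 L/h

CL = 0.122 L/h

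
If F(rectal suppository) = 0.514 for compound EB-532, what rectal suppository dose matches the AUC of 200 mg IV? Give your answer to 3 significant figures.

For equal systemic exposure: F × D_ev = D_iv
D_ev = D_iv / F = 200 / 0.514 = 389.105 mg

D_rectal = 389 mg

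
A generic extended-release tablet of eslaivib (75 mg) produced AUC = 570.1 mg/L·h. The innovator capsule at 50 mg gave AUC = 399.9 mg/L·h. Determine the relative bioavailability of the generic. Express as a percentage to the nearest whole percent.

F_rel = 95%

F_rel = (AUC_test/D_test) / (AUC_ref/D_ref)
      = (570.1/75) / (399.9/50)
      = 7.60133 / 7.998 = 0.9504 = 95.04%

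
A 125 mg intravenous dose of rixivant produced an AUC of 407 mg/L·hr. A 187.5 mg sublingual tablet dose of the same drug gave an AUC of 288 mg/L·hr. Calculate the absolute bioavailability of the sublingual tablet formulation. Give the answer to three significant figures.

F = 0.472

F = (AUC_ev / D_ev) / (AUC_iv / D_iv)
  = (288/187.5) / (407/125)
  = 1.536 / 3.256 = 0.4717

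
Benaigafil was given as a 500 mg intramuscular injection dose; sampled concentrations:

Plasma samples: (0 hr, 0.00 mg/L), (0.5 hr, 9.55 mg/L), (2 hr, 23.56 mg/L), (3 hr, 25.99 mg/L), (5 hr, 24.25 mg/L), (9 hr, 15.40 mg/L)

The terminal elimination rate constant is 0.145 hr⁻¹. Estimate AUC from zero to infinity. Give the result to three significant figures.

AUC = 288 mg/L·hr

Trapezoidal AUC_0→9:
  [0→0.5]: (0.00+9.55)/2 × 0.5 = 2.3875
  [0.5→2]: (9.55+23.56)/2 × 1.5 = 24.8325
  [2→3]: (23.56+25.99)/2 × 1 = 24.775
  [3→5]: (25.99+24.25)/2 × 2 = 50.24
  [5→9]: (24.25+15.40)/2 × 4 = 79.3
  Sum = 181.535 mg/L·hr
Extrapolated tail: C_last / k_e = 15.40 / 0.145 = 106.207
AUC_0→∞ = 181.535 + 106.207 = 287.742 mg/L·hr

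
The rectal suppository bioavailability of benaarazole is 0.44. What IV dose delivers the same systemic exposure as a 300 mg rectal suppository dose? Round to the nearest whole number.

Systemic exposure from an extravascular dose = F × D_ev, so the equivalent IV dose is F × D_ev.
D_iv = F × D_ev = 0.44 × 300 = 132 mg

D_iv = 132 mg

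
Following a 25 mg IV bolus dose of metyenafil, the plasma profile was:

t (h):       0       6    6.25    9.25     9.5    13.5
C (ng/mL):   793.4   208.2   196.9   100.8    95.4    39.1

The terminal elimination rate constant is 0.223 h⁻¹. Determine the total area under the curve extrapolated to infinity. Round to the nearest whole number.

AUC = 3971 ng/mL·h

Trapezoidal AUC_0→13.5:
  [0→6]: (793.4+208.2)/2 × 6 = 3004.8
  [6→6.25]: (208.2+196.9)/2 × 0.25 = 50.6375
  [6.25→9.25]: (196.9+100.8)/2 × 3 = 446.55
  [9.25→9.5]: (100.8+95.4)/2 × 0.25 = 24.525
  [9.5→13.5]: (95.4+39.1)/2 × 4 = 269.0
  Sum = 3795.5125 ng/mL·h
Extrapolated tail: C_last / k_e = 39.1 / 0.223 = 175.336
AUC_0→∞ = 3795.5125 + 175.336 = 3970.8485 ng/mL·h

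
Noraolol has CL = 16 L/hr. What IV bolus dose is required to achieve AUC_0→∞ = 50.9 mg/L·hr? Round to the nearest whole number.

Dose_iv = CL × AUC_0→∞
     = 16 × 50.9 = 814.4 mg

Dose = 814 mg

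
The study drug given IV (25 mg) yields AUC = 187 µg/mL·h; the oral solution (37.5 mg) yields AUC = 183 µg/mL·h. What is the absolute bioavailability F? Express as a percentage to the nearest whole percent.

F = 65%

F = (AUC_ev / D_ev) / (AUC_iv / D_iv)
  = (183/37.5) / (187/25)
  = 4.88 / 7.48 = 0.6524
  = 65.24%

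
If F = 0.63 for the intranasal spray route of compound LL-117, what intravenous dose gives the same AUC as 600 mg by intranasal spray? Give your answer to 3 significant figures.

D_iv = 378 mg

Systemic exposure from an extravascular dose = F × D_ev, so the equivalent IV dose is F × D_ev.
D_iv = F × D_ev = 0.63 × 600 = 378 mg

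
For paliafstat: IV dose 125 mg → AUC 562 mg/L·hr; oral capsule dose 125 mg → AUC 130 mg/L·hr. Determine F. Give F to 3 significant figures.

F = 0.231

F = (AUC_ev / D_ev) / (AUC_iv / D_iv)
  = (130/125) / (562/125)
  = 1.04 / 4.496 = 0.2313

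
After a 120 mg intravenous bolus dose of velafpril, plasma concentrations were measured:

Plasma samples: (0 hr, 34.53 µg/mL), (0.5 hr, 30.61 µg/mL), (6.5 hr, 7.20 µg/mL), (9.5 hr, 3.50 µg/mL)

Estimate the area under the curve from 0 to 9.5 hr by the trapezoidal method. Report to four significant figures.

Trapezoidal AUC_0→9.5:
  [0→0.5]: (34.53+30.61)/2 × 0.5 = 16.285
  [0.5→6.5]: (30.61+7.20)/2 × 6 = 113.43
  [6.5→9.5]: (7.20+3.50)/2 × 3 = 16.05
  Sum = 145.765 µg/mL·hr

AUC = 145.8 µg/mL·hr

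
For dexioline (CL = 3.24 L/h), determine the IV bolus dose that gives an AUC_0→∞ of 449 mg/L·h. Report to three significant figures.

Dose_iv = CL × AUC_0→∞
     = 3.24 × 449 = 1454.76 mg

Dose = 1450 mg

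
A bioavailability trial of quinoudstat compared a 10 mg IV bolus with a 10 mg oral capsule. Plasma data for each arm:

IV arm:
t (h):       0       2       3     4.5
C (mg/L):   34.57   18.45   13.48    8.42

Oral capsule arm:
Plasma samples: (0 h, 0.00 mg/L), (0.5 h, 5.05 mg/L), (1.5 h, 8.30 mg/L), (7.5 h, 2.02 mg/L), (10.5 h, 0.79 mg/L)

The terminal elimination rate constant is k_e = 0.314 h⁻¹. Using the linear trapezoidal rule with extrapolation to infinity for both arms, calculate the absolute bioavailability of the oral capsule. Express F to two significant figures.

Trapezoidal AUC_0→4.5 (IV):
  [0→2]: (34.57+18.45)/2 × 2 = 53.02
  [2→3]: (18.45+13.48)/2 × 1 = 15.965
  [3→4.5]: (13.48+8.42)/2 × 1.5 = 16.425
  Sum = 85.41 mg/L·h
IV tail: 8.42/0.314 = 26.815; AUC_iv,0→∞ = 85.41 + 26.815 = 112.225 mg/L·h
Trapezoidal AUC_0→10.5 (oral capsule):
  [0→0.5]: (0.00+5.05)/2 × 0.5 = 1.2625
  [0.5→1.5]: (5.05+8.30)/2 × 1 = 6.675
  [1.5→7.5]: (8.30+2.02)/2 × 6 = 30.96
  [7.5→10.5]: (2.02+0.79)/2 × 3 = 4.215
  Sum = 43.1125 mg/L·h
oral capsule tail: 0.79/0.314 = 2.516; AUC_ev,0→∞ = 43.1125 + 2.516 = 45.6285 mg/L·h
F = (AUC_ev/D_ev)/(AUC_iv/D_iv) = (45.6285/10)/(112.225/10) = 4.56285/11.2225 = 0.4066

F = 0.41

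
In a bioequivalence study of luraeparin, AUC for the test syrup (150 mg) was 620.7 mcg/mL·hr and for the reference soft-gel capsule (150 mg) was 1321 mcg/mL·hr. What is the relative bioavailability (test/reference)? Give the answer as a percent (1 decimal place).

F_rel = 47.0%

F_rel = (AUC_test/D_test) / (AUC_ref/D_ref)
      = (620.7/150) / (1321/150)
      = 4.138 / 8.80667 = 0.4699 = 46.99%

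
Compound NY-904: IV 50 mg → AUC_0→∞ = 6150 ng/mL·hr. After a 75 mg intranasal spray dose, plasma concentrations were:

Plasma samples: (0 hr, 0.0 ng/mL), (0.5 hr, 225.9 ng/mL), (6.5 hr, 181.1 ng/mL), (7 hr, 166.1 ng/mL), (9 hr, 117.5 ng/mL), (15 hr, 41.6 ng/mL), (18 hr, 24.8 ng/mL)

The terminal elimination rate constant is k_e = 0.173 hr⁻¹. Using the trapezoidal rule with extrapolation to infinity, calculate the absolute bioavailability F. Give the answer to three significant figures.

Trapezoidal AUC_0→18 (intranasal spray):
  [0→0.5]: (0.0+225.9)/2 × 0.5 = 56.475
  [0.5→6.5]: (225.9+181.1)/2 × 6 = 1221.0
  [6.5→7]: (181.1+166.1)/2 × 0.5 = 86.8
  [7→9]: (166.1+117.5)/2 × 2 = 283.6
  [9→15]: (117.5+41.6)/2 × 6 = 477.3
  [15→18]: (41.6+24.8)/2 × 3 = 99.6
  Sum = 2224.775 ng/mL·hr
Tail: C_last/k_e = 24.8/0.173 = 143.353
AUC_0→∞ (intranasal spray) = 2224.775 + 143.353 = 2368.128 ng/mL·hr
F = (AUC_ev/D_ev)/(AUC_iv/D_iv) = (2368.128/75)/(6150/50) = 31.57504/123 = 0.2567

F = 0.257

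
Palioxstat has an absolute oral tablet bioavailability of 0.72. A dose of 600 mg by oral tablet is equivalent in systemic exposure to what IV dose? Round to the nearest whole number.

D_iv = 432 mg

Systemic exposure from an extravascular dose = F × D_ev, so the equivalent IV dose is F × D_ev.
D_iv = F × D_ev = 0.72 × 600 = 432 mg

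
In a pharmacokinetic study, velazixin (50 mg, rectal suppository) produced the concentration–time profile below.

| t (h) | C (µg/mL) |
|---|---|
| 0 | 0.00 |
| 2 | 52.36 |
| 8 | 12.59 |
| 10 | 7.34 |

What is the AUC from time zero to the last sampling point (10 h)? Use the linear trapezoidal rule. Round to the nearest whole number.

AUC = 267 µg/mL·h

Trapezoidal AUC_0→10:
  [0→2]: (0.00+52.36)/2 × 2 = 52.36
  [2→8]: (52.36+12.59)/2 × 6 = 194.85
  [8→10]: (12.59+7.34)/2 × 2 = 19.93
  Sum = 267.14 µg/mL·h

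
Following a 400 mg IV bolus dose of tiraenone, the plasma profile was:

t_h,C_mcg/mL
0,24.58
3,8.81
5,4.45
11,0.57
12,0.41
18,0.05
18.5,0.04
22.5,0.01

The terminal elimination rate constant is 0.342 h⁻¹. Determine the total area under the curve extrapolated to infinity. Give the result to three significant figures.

AUC = 80.4 mcg/mL·h

Trapezoidal AUC_0→22.5:
  [0→3]: (24.58+8.81)/2 × 3 = 50.085
  [3→5]: (8.81+4.45)/2 × 2 = 13.26
  [5→11]: (4.45+0.57)/2 × 6 = 15.06
  [11→12]: (0.57+0.41)/2 × 1 = 0.49
  [12→18]: (0.41+0.05)/2 × 6 = 1.38
  [18→18.5]: (0.05+0.04)/2 × 0.5 = 0.0225
  [18.5→22.5]: (0.04+0.01)/2 × 4 = 0.1
  Sum = 80.3975 mcg/mL·h
Extrapolated tail: C_last / k_e = 0.01 / 0.342 = 0.029
AUC_0→∞ = 80.3975 + 0.029 = 80.4265 mcg/mL·h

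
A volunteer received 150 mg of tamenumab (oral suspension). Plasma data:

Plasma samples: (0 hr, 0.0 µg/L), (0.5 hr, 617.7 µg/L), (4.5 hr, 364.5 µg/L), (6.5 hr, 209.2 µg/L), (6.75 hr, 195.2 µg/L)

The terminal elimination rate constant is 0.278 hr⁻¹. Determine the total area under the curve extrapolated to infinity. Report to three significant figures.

AUC = 3450 µg/L·hr

Trapezoidal AUC_0→6.75:
  [0→0.5]: (0.0+617.7)/2 × 0.5 = 154.425
  [0.5→4.5]: (617.7+364.5)/2 × 4 = 1964.4
  [4.5→6.5]: (364.5+209.2)/2 × 2 = 573.7
  [6.5→6.75]: (209.2+195.2)/2 × 0.25 = 50.55
  Sum = 2743.075 µg/L·hr
Extrapolated tail: C_last / k_e = 195.2 / 0.278 = 702.158
AUC_0→∞ = 2743.075 + 702.158 = 3445.233 µg/L·hr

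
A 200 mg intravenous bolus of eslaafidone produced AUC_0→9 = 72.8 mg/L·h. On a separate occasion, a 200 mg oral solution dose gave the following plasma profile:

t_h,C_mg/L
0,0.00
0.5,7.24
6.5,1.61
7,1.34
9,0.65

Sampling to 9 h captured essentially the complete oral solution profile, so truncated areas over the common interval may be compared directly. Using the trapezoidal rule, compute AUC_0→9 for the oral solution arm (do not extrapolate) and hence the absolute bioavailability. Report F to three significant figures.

F = 0.427

Trapezoidal AUC_0→9 (oral solution):
  [0→0.5]: (0.00+7.24)/2 × 0.5 = 1.81
  [0.5→6.5]: (7.24+1.61)/2 × 6 = 26.55
  [6.5→7]: (1.61+1.34)/2 × 0.5 = 0.7375
  [7→9]: (1.34+0.65)/2 × 2 = 1.99
  Sum = 31.0875 mg/L·h
F = (AUC_ev/D_ev)/(AUC_iv/D_iv) = (31.0875/200)/(72.8/200) = 0.1554375/0.364 = 0.4270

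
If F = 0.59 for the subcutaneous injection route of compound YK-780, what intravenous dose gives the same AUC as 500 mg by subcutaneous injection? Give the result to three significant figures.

Systemic exposure from an extravascular dose = F × D_ev, so the equivalent IV dose is F × D_ev.
D_iv = F × D_ev = 0.59 × 500 = 295 mg

D_iv = 295 mg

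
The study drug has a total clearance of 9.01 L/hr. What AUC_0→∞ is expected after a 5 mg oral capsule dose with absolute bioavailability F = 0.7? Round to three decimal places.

AUC_0→∞ = F × Dose / CL
        = 0.7 × 5 / 9.01 = 0.388457 mg/L·hr

AUC = 0.388 mg/L·hr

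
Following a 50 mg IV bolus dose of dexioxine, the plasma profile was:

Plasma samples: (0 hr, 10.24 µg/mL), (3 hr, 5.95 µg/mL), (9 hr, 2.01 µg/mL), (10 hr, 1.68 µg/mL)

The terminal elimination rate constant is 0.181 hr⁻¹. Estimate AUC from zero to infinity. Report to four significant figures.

Trapezoidal AUC_0→10:
  [0→3]: (10.24+5.95)/2 × 3 = 24.285
  [3→9]: (5.95+2.01)/2 × 6 = 23.88
  [9→10]: (2.01+1.68)/2 × 1 = 1.845
  Sum = 50.01 µg/mL·hr
Extrapolated tail: C_last / k_e = 1.68 / 0.181 = 9.282
AUC_0→∞ = 50.01 + 9.282 = 59.292 µg/mL·hr

AUC = 59.29 µg/mL·hr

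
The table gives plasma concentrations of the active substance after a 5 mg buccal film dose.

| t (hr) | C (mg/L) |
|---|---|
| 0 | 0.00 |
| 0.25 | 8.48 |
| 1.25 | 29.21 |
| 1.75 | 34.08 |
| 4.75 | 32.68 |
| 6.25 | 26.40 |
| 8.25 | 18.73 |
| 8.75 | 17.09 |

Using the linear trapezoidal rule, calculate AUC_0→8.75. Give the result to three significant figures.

AUC = 234 mg/L·hr

Trapezoidal AUC_0→8.75:
  [0→0.25]: (0.00+8.48)/2 × 0.25 = 1.06
  [0.25→1.25]: (8.48+29.21)/2 × 1 = 18.845
  [1.25→1.75]: (29.21+34.08)/2 × 0.5 = 15.8225
  [1.75→4.75]: (34.08+32.68)/2 × 3 = 100.14
  [4.75→6.25]: (32.68+26.40)/2 × 1.5 = 44.31
  [6.25→8.25]: (26.40+18.73)/2 × 2 = 45.13
  [8.25→8.75]: (18.73+17.09)/2 × 0.5 = 8.955
  Sum = 234.2625 mg/L·hr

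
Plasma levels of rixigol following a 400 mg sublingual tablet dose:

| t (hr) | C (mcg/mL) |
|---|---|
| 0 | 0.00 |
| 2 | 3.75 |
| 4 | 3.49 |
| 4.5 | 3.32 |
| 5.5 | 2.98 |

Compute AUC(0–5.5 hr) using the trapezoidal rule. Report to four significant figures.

AUC = 15.84 mcg/mL·hr

Trapezoidal AUC_0→5.5:
  [0→2]: (0.00+3.75)/2 × 2 = 3.75
  [2→4]: (3.75+3.49)/2 × 2 = 7.24
  [4→4.5]: (3.49+3.32)/2 × 0.5 = 1.7025
  [4.5→5.5]: (3.32+2.98)/2 × 1 = 3.15
  Sum = 15.8425 mcg/mL·hr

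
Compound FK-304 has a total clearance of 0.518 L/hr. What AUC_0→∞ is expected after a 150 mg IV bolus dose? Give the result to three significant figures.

AUC_0→∞ = Dose_iv / CL
        = 150 / 0.518 = 289.575 mg/L·hr

AUC = 290 mg/L·hr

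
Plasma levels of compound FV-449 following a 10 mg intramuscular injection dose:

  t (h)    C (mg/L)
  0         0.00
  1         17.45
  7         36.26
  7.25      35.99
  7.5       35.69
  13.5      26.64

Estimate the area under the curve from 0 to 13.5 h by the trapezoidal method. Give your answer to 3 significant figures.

AUC = 375 mg/L·h

Trapezoidal AUC_0→13.5:
  [0→1]: (0.00+17.45)/2 × 1 = 8.725
  [1→7]: (17.45+36.26)/2 × 6 = 161.13
  [7→7.25]: (36.26+35.99)/2 × 0.25 = 9.03125
  [7.25→7.5]: (35.99+35.69)/2 × 0.25 = 8.96
  [7.5→13.5]: (35.69+26.64)/2 × 6 = 186.99
  Sum = 374.83625 mg/L·h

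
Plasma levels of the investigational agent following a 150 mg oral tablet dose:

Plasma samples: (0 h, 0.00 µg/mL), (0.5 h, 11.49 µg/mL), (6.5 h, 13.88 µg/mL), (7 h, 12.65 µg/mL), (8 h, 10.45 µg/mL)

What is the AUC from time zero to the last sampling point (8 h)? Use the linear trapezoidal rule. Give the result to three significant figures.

AUC = 97.2 µg/mL·h

Trapezoidal AUC_0→8:
  [0→0.5]: (0.00+11.49)/2 × 0.5 = 2.8725
  [0.5→6.5]: (11.49+13.88)/2 × 6 = 76.11
  [6.5→7]: (13.88+12.65)/2 × 0.5 = 6.6325
  [7→8]: (12.65+10.45)/2 × 1 = 11.55
  Sum = 97.165 µg/mL·h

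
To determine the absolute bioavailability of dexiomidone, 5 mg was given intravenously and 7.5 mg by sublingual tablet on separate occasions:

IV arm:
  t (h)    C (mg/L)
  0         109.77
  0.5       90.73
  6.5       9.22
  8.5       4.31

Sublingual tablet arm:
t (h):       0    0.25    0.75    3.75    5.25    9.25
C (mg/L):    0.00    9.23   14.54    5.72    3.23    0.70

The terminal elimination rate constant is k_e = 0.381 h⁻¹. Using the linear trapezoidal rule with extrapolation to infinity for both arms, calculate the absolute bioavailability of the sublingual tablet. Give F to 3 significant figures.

Trapezoidal AUC_0→8.5 (IV):
  [0→0.5]: (109.77+90.73)/2 × 0.5 = 50.125
  [0.5→6.5]: (90.73+9.22)/2 × 6 = 299.85
  [6.5→8.5]: (9.22+4.31)/2 × 2 = 13.53
  Sum = 363.505 mg/L·h
IV tail: 4.31/0.381 = 11.312; AUC_iv,0→∞ = 363.505 + 11.312 = 374.817 mg/L·h
Trapezoidal AUC_0→9.25 (sublingual tablet):
  [0→0.25]: (0.00+9.23)/2 × 0.25 = 1.15375
  [0.25→0.75]: (9.23+14.54)/2 × 0.5 = 5.9425
  [0.75→3.75]: (14.54+5.72)/2 × 3 = 30.39
  [3.75→5.25]: (5.72+3.23)/2 × 1.5 = 6.7125
  [5.25→9.25]: (3.23+0.70)/2 × 4 = 7.86
  Sum = 52.05875 mg/L·h
sublingual tablet tail: 0.70/0.381 = 1.837; AUC_ev,0→∞ = 52.05875 + 1.837 = 53.89575 mg/L·h
F = (AUC_ev/D_ev)/(AUC_iv/D_iv) = (53.89575/7.5)/(374.817/5) = 7.1861/74.9634 = 0.0959

F = 0.0959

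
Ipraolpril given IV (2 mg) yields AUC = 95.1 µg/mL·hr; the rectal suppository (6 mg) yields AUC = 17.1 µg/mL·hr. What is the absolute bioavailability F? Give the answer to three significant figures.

F = 0.0599

F = (AUC_ev / D_ev) / (AUC_iv / D_iv)
  = (17.1/6) / (95.1/2)
  = 2.85 / 47.55 = 0.0599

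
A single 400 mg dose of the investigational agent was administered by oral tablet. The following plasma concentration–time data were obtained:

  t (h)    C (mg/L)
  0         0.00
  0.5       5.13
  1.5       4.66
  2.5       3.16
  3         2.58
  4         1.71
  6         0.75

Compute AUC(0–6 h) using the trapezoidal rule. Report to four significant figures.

AUC = 16.13 mg/L·h

Trapezoidal AUC_0→6:
  [0→0.5]: (0.00+5.13)/2 × 0.5 = 1.2825
  [0.5→1.5]: (5.13+4.66)/2 × 1 = 4.895
  [1.5→2.5]: (4.66+3.16)/2 × 1 = 3.91
  [2.5→3]: (3.16+2.58)/2 × 0.5 = 1.435
  [3→4]: (2.58+1.71)/2 × 1 = 2.145
  [4→6]: (1.71+0.75)/2 × 2 = 2.46
  Sum = 16.1275 mg/L·h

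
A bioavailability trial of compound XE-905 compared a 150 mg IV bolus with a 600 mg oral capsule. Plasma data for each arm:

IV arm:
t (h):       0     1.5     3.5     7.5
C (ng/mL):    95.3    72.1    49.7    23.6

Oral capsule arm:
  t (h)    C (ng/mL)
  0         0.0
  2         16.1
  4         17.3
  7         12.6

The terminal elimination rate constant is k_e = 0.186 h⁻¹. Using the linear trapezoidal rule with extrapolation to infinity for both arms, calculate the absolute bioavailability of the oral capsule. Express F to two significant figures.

F = 0.078

Trapezoidal AUC_0→7.5 (IV):
  [0→1.5]: (95.3+72.1)/2 × 1.5 = 125.55
  [1.5→3.5]: (72.1+49.7)/2 × 2 = 121.8
  [3.5→7.5]: (49.7+23.6)/2 × 4 = 146.6
  Sum = 393.95 ng/mL·h
IV tail: 23.6/0.186 = 126.882; AUC_iv,0→∞ = 393.95 + 126.882 = 520.832 ng/mL·h
Trapezoidal AUC_0→7 (oral capsule):
  [0→2]: (0.0+16.1)/2 × 2 = 16.1
  [2→4]: (16.1+17.3)/2 × 2 = 33.4
  [4→7]: (17.3+12.6)/2 × 3 = 44.85
  Sum = 94.35 ng/mL·h
oral capsule tail: 12.6/0.186 = 67.742; AUC_ev,0→∞ = 94.35 + 67.742 = 162.092 ng/mL·h
F = (AUC_ev/D_ev)/(AUC_iv/D_iv) = (162.092/600)/(520.832/150) = 0.270153/3.47221 = 0.0778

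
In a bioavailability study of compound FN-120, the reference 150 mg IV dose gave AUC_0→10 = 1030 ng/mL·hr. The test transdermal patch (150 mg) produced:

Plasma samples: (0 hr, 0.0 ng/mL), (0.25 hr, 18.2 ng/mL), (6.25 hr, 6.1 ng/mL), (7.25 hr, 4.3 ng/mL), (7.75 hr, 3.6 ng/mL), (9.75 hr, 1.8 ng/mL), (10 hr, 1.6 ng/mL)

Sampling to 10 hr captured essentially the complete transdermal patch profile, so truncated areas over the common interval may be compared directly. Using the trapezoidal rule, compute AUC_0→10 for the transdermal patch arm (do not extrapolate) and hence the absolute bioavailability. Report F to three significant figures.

F = 0.0856

Trapezoidal AUC_0→10 (transdermal patch):
  [0→0.25]: (0.0+18.2)/2 × 0.25 = 2.275
  [0.25→6.25]: (18.2+6.1)/2 × 6 = 72.9
  [6.25→7.25]: (6.1+4.3)/2 × 1 = 5.2
  [7.25→7.75]: (4.3+3.6)/2 × 0.5 = 1.975
  [7.75→9.75]: (3.6+1.8)/2 × 2 = 5.4
  [9.75→10]: (1.8+1.6)/2 × 0.25 = 0.425
  Sum = 88.175 ng/mL·hr
F = (AUC_ev/D_ev)/(AUC_iv/D_iv) = (88.175/150)/(1030/150) = 0.587833/6.86667 = 0.0856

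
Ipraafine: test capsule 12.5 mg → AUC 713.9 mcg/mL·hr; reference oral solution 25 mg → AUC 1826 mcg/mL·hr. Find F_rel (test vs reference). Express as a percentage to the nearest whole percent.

F_rel = (AUC_test/D_test) / (AUC_ref/D_ref)
      = (713.9/12.5) / (1826/25)
      = 57.112 / 73.04 = 0.7819 = 78.19%

F_rel = 78%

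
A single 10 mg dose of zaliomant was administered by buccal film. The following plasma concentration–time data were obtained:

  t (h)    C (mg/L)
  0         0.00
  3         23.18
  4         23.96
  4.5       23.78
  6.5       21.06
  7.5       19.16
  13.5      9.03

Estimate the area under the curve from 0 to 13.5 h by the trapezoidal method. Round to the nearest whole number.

AUC = 220 mg/L·h

Trapezoidal AUC_0→13.5:
  [0→3]: (0.00+23.18)/2 × 3 = 34.77
  [3→4]: (23.18+23.96)/2 × 1 = 23.57
  [4→4.5]: (23.96+23.78)/2 × 0.5 = 11.935
  [4.5→6.5]: (23.78+21.06)/2 × 2 = 44.84
  [6.5→7.5]: (21.06+19.16)/2 × 1 = 20.11
  [7.5→13.5]: (19.16+9.03)/2 × 6 = 84.57
  Sum = 219.795 mg/L·h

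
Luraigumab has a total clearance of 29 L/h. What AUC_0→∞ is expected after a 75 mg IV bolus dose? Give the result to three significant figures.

AUC_0→∞ = Dose_iv / CL
        = 75 / 29 = 2.58621 mg/L·h

AUC = 2.59 mg/L·h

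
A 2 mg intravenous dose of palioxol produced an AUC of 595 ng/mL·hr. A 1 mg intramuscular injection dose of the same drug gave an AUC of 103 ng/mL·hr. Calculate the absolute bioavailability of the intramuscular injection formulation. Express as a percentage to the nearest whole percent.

F = 35%

F = (AUC_ev / D_ev) / (AUC_iv / D_iv)
  = (103/1) / (595/2)
  = 103 / 297.5 = 0.3462
  = 34.62%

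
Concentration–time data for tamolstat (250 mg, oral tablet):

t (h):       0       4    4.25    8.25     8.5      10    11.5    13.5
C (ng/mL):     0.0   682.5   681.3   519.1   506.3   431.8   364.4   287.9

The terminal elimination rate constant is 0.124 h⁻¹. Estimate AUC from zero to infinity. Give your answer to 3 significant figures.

AUC = 8340 ng/mL·h

Trapezoidal AUC_0→13.5:
  [0→4]: (0.0+682.5)/2 × 4 = 1365.0
  [4→4.25]: (682.5+681.3)/2 × 0.25 = 170.475
  [4.25→8.25]: (681.3+519.1)/2 × 4 = 2400.8
  [8.25→8.5]: (519.1+506.3)/2 × 0.25 = 128.175
  [8.5→10]: (506.3+431.8)/2 × 1.5 = 703.575
  [10→11.5]: (431.8+364.4)/2 × 1.5 = 597.15
  [11.5→13.5]: (364.4+287.9)/2 × 2 = 652.3
  Sum = 6017.475 ng/mL·h
Extrapolated tail: C_last / k_e = 287.9 / 0.124 = 2321.774
AUC_0→∞ = 6017.475 + 2321.774 = 8339.249 ng/mL·h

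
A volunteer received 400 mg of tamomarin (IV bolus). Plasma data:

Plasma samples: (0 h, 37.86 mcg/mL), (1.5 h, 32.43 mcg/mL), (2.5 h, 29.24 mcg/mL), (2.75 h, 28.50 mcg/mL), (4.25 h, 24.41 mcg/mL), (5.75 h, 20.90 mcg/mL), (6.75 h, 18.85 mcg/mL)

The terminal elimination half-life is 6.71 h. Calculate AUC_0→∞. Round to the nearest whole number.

Trapezoidal AUC_0→6.75:
  [0→1.5]: (37.86+32.43)/2 × 1.5 = 52.7175
  [1.5→2.5]: (32.43+29.24)/2 × 1 = 30.835
  [2.5→2.75]: (29.24+28.50)/2 × 0.25 = 7.2175
  [2.75→4.25]: (28.50+24.41)/2 × 1.5 = 39.6825
  [4.25→5.75]: (24.41+20.90)/2 × 1.5 = 33.9825
  [5.75→6.75]: (20.90+18.85)/2 × 1 = 19.875
  Sum = 184.31 mcg/mL·h
k_e = ln2 / t½ = 0.693147 / 6.71 = 0.1033 h^-1
Extrapolated tail: C_last / k_e = 18.85 / 0.1033 = 182.478
AUC_0→∞ = 184.31 + 182.478 = 366.788 mcg/mL·h

AUC = 367 mcg/mL·h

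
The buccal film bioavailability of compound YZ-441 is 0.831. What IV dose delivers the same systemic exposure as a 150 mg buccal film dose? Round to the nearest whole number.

Systemic exposure from an extravascular dose = F × D_ev, so the equivalent IV dose is F × D_ev.
D_iv = F × D_ev = 0.831 × 150 = 124.65 mg

D_iv = 125 mg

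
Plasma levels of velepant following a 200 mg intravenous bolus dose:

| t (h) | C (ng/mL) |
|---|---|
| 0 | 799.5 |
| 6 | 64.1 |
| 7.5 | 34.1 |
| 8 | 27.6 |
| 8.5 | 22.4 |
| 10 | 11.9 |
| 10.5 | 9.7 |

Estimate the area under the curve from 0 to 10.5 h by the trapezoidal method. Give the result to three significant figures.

Trapezoidal AUC_0→10.5:
  [0→6]: (799.5+64.1)/2 × 6 = 2590.8
  [6→7.5]: (64.1+34.1)/2 × 1.5 = 73.65
  [7.5→8]: (34.1+27.6)/2 × 0.5 = 15.425
  [8→8.5]: (27.6+22.4)/2 × 0.5 = 12.5
  [8.5→10]: (22.4+11.9)/2 × 1.5 = 25.725
  [10→10.5]: (11.9+9.7)/2 × 0.5 = 5.4
  Sum = 2723.5 ng/mL·h

AUC = 2720 ng/mL·h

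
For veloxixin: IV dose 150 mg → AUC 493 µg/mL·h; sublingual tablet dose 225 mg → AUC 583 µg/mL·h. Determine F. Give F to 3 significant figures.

F = (AUC_ev / D_ev) / (AUC_iv / D_iv)
  = (583/225) / (493/150)
  = 2.59111 / 3.28667 = 0.7884

F = 0.788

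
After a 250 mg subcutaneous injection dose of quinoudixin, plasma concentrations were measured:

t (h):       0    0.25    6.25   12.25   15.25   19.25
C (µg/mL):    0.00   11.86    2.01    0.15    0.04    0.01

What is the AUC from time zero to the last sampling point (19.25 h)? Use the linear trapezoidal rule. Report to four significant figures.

Trapezoidal AUC_0→19.25:
  [0→0.25]: (0.00+11.86)/2 × 0.25 = 1.4825
  [0.25→6.25]: (11.86+2.01)/2 × 6 = 41.61
  [6.25→12.25]: (2.01+0.15)/2 × 6 = 6.48
  [12.25→15.25]: (0.15+0.04)/2 × 3 = 0.285
  [15.25→19.25]: (0.04+0.01)/2 × 4 = 0.1
  Sum = 49.9575 µg/mL·h

AUC = 49.96 µg/mL·h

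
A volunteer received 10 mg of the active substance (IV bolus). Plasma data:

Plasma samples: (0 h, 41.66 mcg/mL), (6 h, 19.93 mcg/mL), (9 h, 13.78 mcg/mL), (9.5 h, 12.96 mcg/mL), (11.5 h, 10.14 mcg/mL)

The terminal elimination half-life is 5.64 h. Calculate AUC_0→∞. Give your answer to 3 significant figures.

Trapezoidal AUC_0→11.5:
  [0→6]: (41.66+19.93)/2 × 6 = 184.77
  [6→9]: (19.93+13.78)/2 × 3 = 50.565
  [9→9.5]: (13.78+12.96)/2 × 0.5 = 6.685
  [9.5→11.5]: (12.96+10.14)/2 × 2 = 23.1
  Sum = 265.12 mcg/mL·h
k_e = ln2 / t½ = 0.693147 / 5.64 = 0.1229 h^-1
Extrapolated tail: C_last / k_e = 10.14 / 0.1229 = 82.506
AUC_0→∞ = 265.12 + 82.506 = 347.626 mcg/mL·h

AUC = 348 mcg/mL·h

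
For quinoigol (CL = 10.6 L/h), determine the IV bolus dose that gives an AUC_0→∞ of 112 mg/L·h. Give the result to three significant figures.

Dose_iv = CL × AUC_0→∞
     = 10.6 × 112 = 1187.2 mg

Dose = 1190 mg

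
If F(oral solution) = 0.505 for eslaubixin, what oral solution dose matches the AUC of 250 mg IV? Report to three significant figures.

For equal systemic exposure: F × D_ev = D_iv
D_ev = D_iv / F = 250 / 0.505 = 495.05 mg

D_oral = 495 mg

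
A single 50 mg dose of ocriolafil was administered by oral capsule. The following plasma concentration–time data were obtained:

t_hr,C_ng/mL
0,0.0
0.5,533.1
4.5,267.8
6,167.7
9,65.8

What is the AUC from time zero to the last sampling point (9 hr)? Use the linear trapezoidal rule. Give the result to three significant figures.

Trapezoidal AUC_0→9:
  [0→0.5]: (0.0+533.1)/2 × 0.5 = 133.275
  [0.5→4.5]: (533.1+267.8)/2 × 4 = 1601.8
  [4.5→6]: (267.8+167.7)/2 × 1.5 = 326.625
  [6→9]: (167.7+65.8)/2 × 3 = 350.25
  Sum = 2411.95 ng/mL·hr

AUC = 2410 ng/mL·hr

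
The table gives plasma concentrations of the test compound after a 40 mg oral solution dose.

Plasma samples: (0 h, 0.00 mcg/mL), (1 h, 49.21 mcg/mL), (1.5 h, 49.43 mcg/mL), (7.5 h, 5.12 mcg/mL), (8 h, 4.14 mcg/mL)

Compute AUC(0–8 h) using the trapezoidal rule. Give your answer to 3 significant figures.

Trapezoidal AUC_0→8:
  [0→1]: (0.00+49.21)/2 × 1 = 24.605
  [1→1.5]: (49.21+49.43)/2 × 0.5 = 24.66
  [1.5→7.5]: (49.43+5.12)/2 × 6 = 163.65
  [7.5→8]: (5.12+4.14)/2 × 0.5 = 2.315
  Sum = 215.23 mcg/mL·h

AUC = 215 mcg/mL·h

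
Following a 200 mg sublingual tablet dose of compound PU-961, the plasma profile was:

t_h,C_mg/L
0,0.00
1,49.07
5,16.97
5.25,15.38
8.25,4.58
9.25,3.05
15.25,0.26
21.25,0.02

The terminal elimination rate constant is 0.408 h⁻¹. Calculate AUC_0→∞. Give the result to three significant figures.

AUC = 205 mg/L·h

Trapezoidal AUC_0→21.25:
  [0→1]: (0.00+49.07)/2 × 1 = 24.535
  [1→5]: (49.07+16.97)/2 × 4 = 132.08
  [5→5.25]: (16.97+15.38)/2 × 0.25 = 4.04375
  [5.25→8.25]: (15.38+4.58)/2 × 3 = 29.94
  [8.25→9.25]: (4.58+3.05)/2 × 1 = 3.815
  [9.25→15.25]: (3.05+0.26)/2 × 6 = 9.93
  [15.25→21.25]: (0.26+0.02)/2 × 6 = 0.84
  Sum = 205.18375 mg/L·h
Extrapolated tail: C_last / k_e = 0.02 / 0.408 = 0.049
AUC_0→∞ = 205.18375 + 0.049 = 205.23275 mg/L·h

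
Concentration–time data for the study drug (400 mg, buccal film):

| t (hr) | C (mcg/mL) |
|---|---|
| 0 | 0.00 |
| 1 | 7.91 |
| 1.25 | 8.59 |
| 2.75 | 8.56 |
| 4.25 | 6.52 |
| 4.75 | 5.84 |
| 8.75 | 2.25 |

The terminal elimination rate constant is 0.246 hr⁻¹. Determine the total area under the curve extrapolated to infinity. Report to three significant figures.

AUC = 58.6 mcg/mL·hr

Trapezoidal AUC_0→8.75:
  [0→1]: (0.00+7.91)/2 × 1 = 3.955
  [1→1.25]: (7.91+8.59)/2 × 0.25 = 2.0625
  [1.25→2.75]: (8.59+8.56)/2 × 1.5 = 12.8625
  [2.75→4.25]: (8.56+6.52)/2 × 1.5 = 11.31
  [4.25→4.75]: (6.52+5.84)/2 × 0.5 = 3.09
  [4.75→8.75]: (5.84+2.25)/2 × 4 = 16.18
  Sum = 49.46 mcg/mL·hr
Extrapolated tail: C_last / k_e = 2.25 / 0.246 = 9.146
AUC_0→∞ = 49.46 + 9.146 = 58.606 mcg/mL·hr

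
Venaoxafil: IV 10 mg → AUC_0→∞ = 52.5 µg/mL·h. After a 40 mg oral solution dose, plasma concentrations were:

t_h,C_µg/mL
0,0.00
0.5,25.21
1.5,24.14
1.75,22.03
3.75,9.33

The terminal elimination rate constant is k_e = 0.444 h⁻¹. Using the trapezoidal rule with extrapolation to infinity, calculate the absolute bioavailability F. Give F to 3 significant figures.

Trapezoidal AUC_0→3.75 (oral solution):
  [0→0.5]: (0.00+25.21)/2 × 0.5 = 6.3025
  [0.5→1.5]: (25.21+24.14)/2 × 1 = 24.675
  [1.5→1.75]: (24.14+22.03)/2 × 0.25 = 5.77125
  [1.75→3.75]: (22.03+9.33)/2 × 2 = 31.36
  Sum = 68.10875 µg/mL·h
Tail: C_last/k_e = 9.33/0.444 = 21.014
AUC_0→∞ (oral solution) = 68.10875 + 21.014 = 89.12275 µg/mL·h
F = (AUC_ev/D_ev)/(AUC_iv/D_iv) = (89.12275/40)/(52.5/10) = 2.22807/5.25 = 0.4244

F = 0.424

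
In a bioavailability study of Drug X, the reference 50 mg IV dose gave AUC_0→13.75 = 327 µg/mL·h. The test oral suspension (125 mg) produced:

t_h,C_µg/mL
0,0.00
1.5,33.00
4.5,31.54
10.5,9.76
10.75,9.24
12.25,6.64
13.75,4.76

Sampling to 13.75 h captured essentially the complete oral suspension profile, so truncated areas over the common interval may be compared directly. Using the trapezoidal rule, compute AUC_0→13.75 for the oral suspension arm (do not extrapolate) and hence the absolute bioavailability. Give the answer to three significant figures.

Trapezoidal AUC_0→13.75 (oral suspension):
  [0→1.5]: (0.00+33.00)/2 × 1.5 = 24.75
  [1.5→4.5]: (33.00+31.54)/2 × 3 = 96.81
  [4.5→10.5]: (31.54+9.76)/2 × 6 = 123.9
  [10.5→10.75]: (9.76+9.24)/2 × 0.25 = 2.375
  [10.75→12.25]: (9.24+6.64)/2 × 1.5 = 11.91
  [12.25→13.75]: (6.64+4.76)/2 × 1.5 = 8.55
  Sum = 268.295 µg/mL·h
F = (AUC_ev/D_ev)/(AUC_iv/D_iv) = (268.295/125)/(327/50) = 2.14636/6.54 = 0.3282

F = 0.328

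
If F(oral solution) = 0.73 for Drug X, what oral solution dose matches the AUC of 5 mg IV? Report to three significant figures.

For equal systemic exposure: F × D_ev = D_iv
D_ev = D_iv / F = 5 / 0.73 = 6.84932 mg

D_oral = 6.85 mg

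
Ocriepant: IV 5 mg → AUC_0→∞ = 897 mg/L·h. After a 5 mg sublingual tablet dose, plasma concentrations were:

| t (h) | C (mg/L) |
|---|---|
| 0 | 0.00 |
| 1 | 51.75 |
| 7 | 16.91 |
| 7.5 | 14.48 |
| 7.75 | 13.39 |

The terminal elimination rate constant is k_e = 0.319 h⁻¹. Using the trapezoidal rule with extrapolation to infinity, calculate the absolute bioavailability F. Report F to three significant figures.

F = 0.318

Trapezoidal AUC_0→7.75 (sublingual tablet):
  [0→1]: (0.00+51.75)/2 × 1 = 25.875
  [1→7]: (51.75+16.91)/2 × 6 = 205.98
  [7→7.5]: (16.91+14.48)/2 × 0.5 = 7.8475
  [7.5→7.75]: (14.48+13.39)/2 × 0.25 = 3.48375
  Sum = 243.18625 mg/L·h
Tail: C_last/k_e = 13.39/0.319 = 41.975
AUC_0→∞ (sublingual tablet) = 243.18625 + 41.975 = 285.16125 mg/L·h
F = (AUC_ev/D_ev)/(AUC_iv/D_iv) = (285.16125/5)/(897/5) = 57.03225/179.4 = 0.3179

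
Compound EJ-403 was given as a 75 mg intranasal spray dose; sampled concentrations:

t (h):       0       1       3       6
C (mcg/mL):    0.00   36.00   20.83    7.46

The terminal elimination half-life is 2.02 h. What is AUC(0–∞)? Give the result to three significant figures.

Trapezoidal AUC_0→6:
  [0→1]: (0.00+36.00)/2 × 1 = 18.0
  [1→3]: (36.00+20.83)/2 × 2 = 56.83
  [3→6]: (20.83+7.46)/2 × 3 = 42.435
  Sum = 117.265 mcg/mL·h
k_e = ln2 / t½ = 0.693147 / 2.02 = 0.3431 h^-1
Extrapolated tail: C_last / k_e = 7.46 / 0.3431 = 21.743
AUC_0→∞ = 117.265 + 21.743 = 139.008 mcg/mL·h

AUC = 139 mcg/mL·h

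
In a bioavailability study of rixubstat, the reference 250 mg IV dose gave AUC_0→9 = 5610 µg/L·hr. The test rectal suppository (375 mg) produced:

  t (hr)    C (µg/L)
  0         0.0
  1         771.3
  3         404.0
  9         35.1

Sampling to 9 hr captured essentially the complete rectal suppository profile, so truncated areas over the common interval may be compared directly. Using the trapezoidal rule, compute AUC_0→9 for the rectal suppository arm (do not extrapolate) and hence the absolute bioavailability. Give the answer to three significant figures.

Trapezoidal AUC_0→9 (rectal suppository):
  [0→1]: (0.0+771.3)/2 × 1 = 385.65
  [1→3]: (771.3+404.0)/2 × 2 = 1175.3
  [3→9]: (404.0+35.1)/2 × 6 = 1317.3
  Sum = 2878.25 µg/L·hr
F = (AUC_ev/D_ev)/(AUC_iv/D_iv) = (2878.25/375)/(5610/250) = 7.67533/22.44 = 0.3420

F = 0.342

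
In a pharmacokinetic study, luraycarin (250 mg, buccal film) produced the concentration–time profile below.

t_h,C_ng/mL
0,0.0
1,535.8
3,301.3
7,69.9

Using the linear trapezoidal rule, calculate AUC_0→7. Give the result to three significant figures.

AUC = 1850 ng/mL·h

Trapezoidal AUC_0→7:
  [0→1]: (0.0+535.8)/2 × 1 = 267.9
  [1→3]: (535.8+301.3)/2 × 2 = 837.1
  [3→7]: (301.3+69.9)/2 × 4 = 742.4
  Sum = 1847.4 ng/mL·h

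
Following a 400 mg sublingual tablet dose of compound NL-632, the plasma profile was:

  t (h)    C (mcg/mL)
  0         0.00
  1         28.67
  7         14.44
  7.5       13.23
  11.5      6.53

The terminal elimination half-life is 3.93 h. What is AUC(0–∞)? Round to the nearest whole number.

AUC = 227 mcg/mL·h

Trapezoidal AUC_0→11.5:
  [0→1]: (0.00+28.67)/2 × 1 = 14.335
  [1→7]: (28.67+14.44)/2 × 6 = 129.33
  [7→7.5]: (14.44+13.23)/2 × 0.5 = 6.9175
  [7.5→11.5]: (13.23+6.53)/2 × 4 = 39.52
  Sum = 190.1025 mcg/mL·h
k_e = ln2 / t½ = 0.693147 / 3.93 = 0.1764 h^-1
Extrapolated tail: C_last / k_e = 6.53 / 0.1764 = 37.018
AUC_0→∞ = 190.1025 + 37.018 = 227.1205 mcg/mL·h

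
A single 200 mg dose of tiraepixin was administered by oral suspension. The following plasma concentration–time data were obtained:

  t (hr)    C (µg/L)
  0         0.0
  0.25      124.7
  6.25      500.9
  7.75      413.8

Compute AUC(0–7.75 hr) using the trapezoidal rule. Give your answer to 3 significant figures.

AUC = 2580 µg/L·hr

Trapezoidal AUC_0→7.75:
  [0→0.25]: (0.0+124.7)/2 × 0.25 = 15.5875
  [0.25→6.25]: (124.7+500.9)/2 × 6 = 1876.8
  [6.25→7.75]: (500.9+413.8)/2 × 1.5 = 686.025
  Sum = 2578.4125 µg/L·hr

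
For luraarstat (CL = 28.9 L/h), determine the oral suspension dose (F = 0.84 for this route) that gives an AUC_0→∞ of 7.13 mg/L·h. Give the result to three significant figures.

Dose = CL × AUC_0→∞ / F
     = 28.9 × 7.13 / 0.84 = 245.306 mg

Dose = 245 mg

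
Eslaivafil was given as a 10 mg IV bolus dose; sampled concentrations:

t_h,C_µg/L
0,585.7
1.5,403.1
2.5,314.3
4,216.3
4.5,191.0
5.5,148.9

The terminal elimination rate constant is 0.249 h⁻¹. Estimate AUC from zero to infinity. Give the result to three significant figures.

AUC = 2370 µg/L·h

Trapezoidal AUC_0→5.5:
  [0→1.5]: (585.7+403.1)/2 × 1.5 = 741.6
  [1.5→2.5]: (403.1+314.3)/2 × 1 = 358.7
  [2.5→4]: (314.3+216.3)/2 × 1.5 = 397.95
  [4→4.5]: (216.3+191.0)/2 × 0.5 = 101.825
  [4.5→5.5]: (191.0+148.9)/2 × 1 = 169.95
  Sum = 1770.025 µg/L·h
Extrapolated tail: C_last / k_e = 148.9 / 0.249 = 597.992
AUC_0→∞ = 1770.025 + 597.992 = 2368.017 µg/L·h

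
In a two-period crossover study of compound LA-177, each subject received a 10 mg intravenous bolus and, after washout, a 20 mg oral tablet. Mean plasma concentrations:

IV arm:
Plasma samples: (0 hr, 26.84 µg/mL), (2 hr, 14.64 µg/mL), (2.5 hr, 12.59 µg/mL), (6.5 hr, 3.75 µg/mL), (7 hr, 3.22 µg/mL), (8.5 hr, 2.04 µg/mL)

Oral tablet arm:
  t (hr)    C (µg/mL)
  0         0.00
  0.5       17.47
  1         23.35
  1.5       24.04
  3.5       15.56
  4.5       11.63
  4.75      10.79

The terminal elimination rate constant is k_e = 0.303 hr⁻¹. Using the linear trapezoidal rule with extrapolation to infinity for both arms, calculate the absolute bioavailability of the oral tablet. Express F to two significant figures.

Trapezoidal AUC_0→8.5 (IV):
  [0→2]: (26.84+14.64)/2 × 2 = 41.48
  [2→2.5]: (14.64+12.59)/2 × 0.5 = 6.8075
  [2.5→6.5]: (12.59+3.75)/2 × 4 = 32.68
  [6.5→7]: (3.75+3.22)/2 × 0.5 = 1.7425
  [7→8.5]: (3.22+2.04)/2 × 1.5 = 3.945
  Sum = 86.655 µg/mL·hr
IV tail: 2.04/0.303 = 6.733; AUC_iv,0→∞ = 86.655 + 6.733 = 93.388 µg/mL·hr
Trapezoidal AUC_0→4.75 (oral tablet):
  [0→0.5]: (0.00+17.47)/2 × 0.5 = 4.3675
  [0.5→1]: (17.47+23.35)/2 × 0.5 = 10.205
  [1→1.5]: (23.35+24.04)/2 × 0.5 = 11.8475
  [1.5→3.5]: (24.04+15.56)/2 × 2 = 39.6
  [3.5→4.5]: (15.56+11.63)/2 × 1 = 13.595
  [4.5→4.75]: (11.63+10.79)/2 × 0.25 = 2.8025
  Sum = 82.4175 µg/mL·hr
oral tablet tail: 10.79/0.303 = 35.611; AUC_ev,0→∞ = 82.4175 + 35.611 = 118.0285 µg/mL·hr
F = (AUC_ev/D_ev)/(AUC_iv/D_iv) = (118.0285/20)/(93.388/10) = 5.901425/9.3388 = 0.6319

F = 0.63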